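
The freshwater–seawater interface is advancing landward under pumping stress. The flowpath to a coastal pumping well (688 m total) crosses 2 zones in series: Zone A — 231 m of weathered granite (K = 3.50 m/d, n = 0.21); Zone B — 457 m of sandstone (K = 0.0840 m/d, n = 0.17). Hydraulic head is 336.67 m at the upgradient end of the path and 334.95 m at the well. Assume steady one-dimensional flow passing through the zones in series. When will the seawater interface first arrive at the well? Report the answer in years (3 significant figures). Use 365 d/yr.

1110 years

Total head drop ΔH = 336.67 − 334.95 = 1.72 m
Continuity: the same q passes through each zone, so ΔH = q·Σ(L_j/K_j) — the zones act as resistances in series.
Σ(L/K) = 231/3.50 + 457/0.0840 = 66.00 + 5440 = 5506 d
q = ΔH / Σ(L/K) = 1.72 / 5506 = 3.124e-4 m/d (same in every zone)
Zone A: v = q/n = 3.124e-4/0.21 = 0.001487 m/d → t_A = 231/0.001487 = 155300 d
Zone B: v = q/n = 3.124e-4/0.17 = 0.001837 m/d → t_B = 457/0.001837 = 248700 d
Total t = 155300 + 248700 = 404000 d
   = 404000 / 365 = 1110 yr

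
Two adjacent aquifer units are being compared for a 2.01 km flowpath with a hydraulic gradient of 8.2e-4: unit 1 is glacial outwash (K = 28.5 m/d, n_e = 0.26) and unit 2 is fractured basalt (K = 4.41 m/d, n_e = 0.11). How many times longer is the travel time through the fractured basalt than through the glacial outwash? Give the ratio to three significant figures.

Unit 1 (glacial outwash): v = 28.5×8.2e-4/0.26 = 0.08988 m/d, t = 2010/0.08988 = 22360 d
Unit 2 (fractured basalt): v = 4.41×8.2e-4/0.11 = 0.03287 m/d, t = 2010/0.03287 = 61140 d
t(fractured basalt) / t(glacial outwash) = 61140/22360 = 2.73

2.73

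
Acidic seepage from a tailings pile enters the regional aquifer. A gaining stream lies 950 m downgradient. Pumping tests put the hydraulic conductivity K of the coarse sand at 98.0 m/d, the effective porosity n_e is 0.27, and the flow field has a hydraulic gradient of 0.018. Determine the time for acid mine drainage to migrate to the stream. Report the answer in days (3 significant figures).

145 days

Darcy flux q = K·i = 98.0 × 0.018 = 1.764 m/d
v_s = q/n_e = 1.764/0.27 = 6.533 m/d
t = L / v = 950 / 6.533 = 145.4 d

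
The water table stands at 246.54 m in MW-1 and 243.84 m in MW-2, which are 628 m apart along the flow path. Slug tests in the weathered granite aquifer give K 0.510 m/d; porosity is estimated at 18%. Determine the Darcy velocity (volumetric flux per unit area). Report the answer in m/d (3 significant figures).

0.00219 m/d

Hydraulic gradient i = (246.54 − 243.84) / 628 = 2.70 / 628 = 0.004299
q = Ki = 0.510 × 0.004299 = 0.002193 m/d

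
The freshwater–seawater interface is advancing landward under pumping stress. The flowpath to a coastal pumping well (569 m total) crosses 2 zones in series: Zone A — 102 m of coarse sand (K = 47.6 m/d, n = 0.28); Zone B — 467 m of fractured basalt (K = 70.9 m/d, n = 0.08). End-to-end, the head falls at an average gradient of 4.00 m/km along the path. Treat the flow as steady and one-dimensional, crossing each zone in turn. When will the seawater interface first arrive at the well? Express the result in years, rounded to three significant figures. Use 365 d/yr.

Steady 1-D flow in series ⇒ the Darcy flux q is identical in every zone and the zone head losses add (resistances L/K in series).
Σ(L/K) = 102/47.6 + 467/70.9 = 2.143 + 6.587 = 8.730 d
K_eq = L_total / Σ(L/K) = 569 / 8.730 = 65.18 m/d
q = K_eq · i = 65.18 × 0.0040 = 0.2607 m/d (same in every zone)
Zone A: v = q/n = 0.2607/0.28 = 0.9312 m/d → t_A = 102/0.9312 = 109.5 d
Zone B: v = q/n = 0.2607/0.08 = 3.259 m/d → t_B = 467/3.259 = 143.3 d
Total t = 109.5 + 143.3 = 252.8 d
   = 252.8 / 365 = 0.693 yr

0.693 years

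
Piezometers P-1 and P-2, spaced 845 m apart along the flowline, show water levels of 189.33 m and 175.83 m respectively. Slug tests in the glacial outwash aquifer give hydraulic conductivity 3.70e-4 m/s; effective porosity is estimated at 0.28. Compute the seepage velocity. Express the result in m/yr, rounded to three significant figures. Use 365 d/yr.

666 m/yr

Hydraulic gradient i = (189.33 − 175.83) / 845 = 13.50 / 845 = 0.01598
K = 3.70e-4 m/s × 86400 s/d = 31.97 m/d
Darcy flux q = K·i = 31.97 × 0.01598 = 0.5107 m/d
Average linear velocity = 0.5107 / 0.28 = 1.824 m/d
   = 1.824 × 365 = 666 m/yr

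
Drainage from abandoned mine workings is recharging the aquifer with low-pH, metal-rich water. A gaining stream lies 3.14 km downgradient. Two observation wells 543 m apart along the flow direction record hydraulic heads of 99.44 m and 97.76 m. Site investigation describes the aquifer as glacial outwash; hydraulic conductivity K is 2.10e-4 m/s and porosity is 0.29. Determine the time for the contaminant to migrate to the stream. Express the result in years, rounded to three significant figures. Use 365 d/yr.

Hydraulic gradient i = (99.44 − 97.76) / 543 = 1.68 / 543 = 0.003094
K = 2.10e-4 m/s × 86400 s/d = 18.14 m/d
q = Ki = 18.14 × 0.003094 = 0.05614 m/d
Seepage velocity v = q / n = 0.05614 / 0.29 = 0.1936 m/d
L = 3.14 km = 3140 m
t = L / v = 3140 / 0.1936 = 16220 d
   = 16220 / 365 = 44.4 yr

44.4 years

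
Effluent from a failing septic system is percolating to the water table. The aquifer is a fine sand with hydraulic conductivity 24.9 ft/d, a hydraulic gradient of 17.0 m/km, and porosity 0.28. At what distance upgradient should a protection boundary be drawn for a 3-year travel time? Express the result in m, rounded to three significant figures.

K = 24.9 ft/d × 0.3048 = 7.590 m/d
q = Ki = 7.590 × 0.017 = 0.1290 m/d
Average linear velocity = 0.1290 / 0.28 = 0.4608 m/d
T = 3 yr × 365 = 1095 d
L = v × T = 0.4608 × 1095 = 504.6 m

505 m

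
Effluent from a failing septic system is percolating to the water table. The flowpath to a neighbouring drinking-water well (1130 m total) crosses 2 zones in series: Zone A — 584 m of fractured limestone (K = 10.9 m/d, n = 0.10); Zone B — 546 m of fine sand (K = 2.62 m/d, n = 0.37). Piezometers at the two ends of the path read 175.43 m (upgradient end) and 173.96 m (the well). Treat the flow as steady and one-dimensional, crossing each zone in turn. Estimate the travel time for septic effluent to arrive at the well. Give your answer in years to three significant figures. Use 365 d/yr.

127 years

Total head drop ΔH = 175.43 − 173.96 = 1.47 m
Steady 1-D flow in series ⇒ the Darcy flux q is identical in every zone and the zone head losses add (resistances L/K in series).
Σ(L/K) = 584/10.9 + 546/2.62 = 53.58 + 208.4 = 262.0 d
q = ΔH / Σ(L/K) = 1.47 / 262.0 = 0.005611 m/d (same in every zone)
Zone A: v = q/n = 0.005611/0.10 = 0.05611 m/d → t_A = 584/0.05611 = 10410 d
Zone B: v = q/n = 0.005611/0.37 = 0.01517 m/d → t_B = 546/0.01517 = 36000 d
Total t = 10410 + 36000 = 46410 d
   = 46410 / 365 = 127 yr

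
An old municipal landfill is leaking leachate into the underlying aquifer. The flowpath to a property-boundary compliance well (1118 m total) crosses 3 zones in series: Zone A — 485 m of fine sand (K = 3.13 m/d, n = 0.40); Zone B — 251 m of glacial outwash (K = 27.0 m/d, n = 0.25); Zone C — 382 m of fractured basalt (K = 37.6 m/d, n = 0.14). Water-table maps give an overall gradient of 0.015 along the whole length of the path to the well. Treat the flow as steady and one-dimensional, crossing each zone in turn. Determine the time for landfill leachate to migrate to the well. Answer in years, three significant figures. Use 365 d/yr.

8.84 years

For zones in series the flux q is common to all zones; the equivalent conductivity is the harmonic (thickness-weighted) mean, K_eq = L_total / Σ(L_j/K_j).
Σ(L/K) = 485/3.13 + 251/27.0 + 382/37.6 = 155.0 + 9.296 + 10.16 = 174.4 d
K_eq = L_total / Σ(L/K) = 1118 / 174.4 = 6.410 m/d
q = K_eq · i = 6.410 × 0.015 = 0.09615 m/d (same in every zone)
Zone A: v = q/n = 0.09615/0.40 = 0.2404 m/d → t_A = 485/0.2404 = 2018 d
Zone B: v = q/n = 0.09615/0.25 = 0.3846 m/d → t_B = 251/0.3846 = 652.6 d
Zone C: v = q/n = 0.09615/0.14 = 0.6868 m/d → t_C = 382/0.6868 = 556.2 d
Total t = 2018 + 652.6 + 556.2 = 3226 d
   = 3226 / 365 = 8.84 yr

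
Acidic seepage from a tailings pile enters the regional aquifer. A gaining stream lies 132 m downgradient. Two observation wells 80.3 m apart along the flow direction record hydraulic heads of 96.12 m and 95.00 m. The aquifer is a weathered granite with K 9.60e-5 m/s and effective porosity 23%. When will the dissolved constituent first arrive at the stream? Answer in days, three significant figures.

262 days

Hydraulic gradient i = (96.12 − 95.00) / 80.3 = 1.12 / 80.3 = 0.01395
K = 9.60e-5 m/s × 86400 s/d = 8.294 m/d
q = Ki = 8.294 × 0.01395 = 0.1157 m/d
Seepage velocity v = q / n = 0.1157 / 0.23 = 0.5030 m/d
t = L / v = 132 / 0.5030 = 262.4 d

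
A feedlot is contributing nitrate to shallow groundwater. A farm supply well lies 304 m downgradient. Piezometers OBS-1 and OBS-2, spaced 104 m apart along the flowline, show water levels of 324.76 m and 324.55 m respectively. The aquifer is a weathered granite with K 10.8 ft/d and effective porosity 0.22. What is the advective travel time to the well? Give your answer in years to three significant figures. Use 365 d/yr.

Hydraulic gradient i = (324.76 − 324.55) / 104 = 0.21 / 104 = 0.002019
K = 10.8 ft/d × 0.3048 = 3.292 m/d
Specific discharge q = 3.292 × 0.002019 = 0.006647 m/d
Average linear velocity = 0.006647 / 0.22 = 0.03021 m/d
t = L / v = 304 / 0.03021 = 10060 d
   = 10060 / 365 = 27.6 yr

27.6 years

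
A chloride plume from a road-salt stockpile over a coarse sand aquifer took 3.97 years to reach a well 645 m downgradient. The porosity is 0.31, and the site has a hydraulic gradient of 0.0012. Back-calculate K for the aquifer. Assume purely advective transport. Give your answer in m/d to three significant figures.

115 m/d

t = 3.97 years = 1449 d
v = L / t = 645 / 1449 = 0.4451 m/d
K = v · n / i = 0.4451 × 0.31 / 0.0012 = 115 m/d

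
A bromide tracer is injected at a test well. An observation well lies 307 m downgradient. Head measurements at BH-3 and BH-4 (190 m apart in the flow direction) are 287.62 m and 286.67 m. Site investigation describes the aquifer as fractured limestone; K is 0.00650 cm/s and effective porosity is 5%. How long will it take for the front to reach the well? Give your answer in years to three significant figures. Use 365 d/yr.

Hydraulic gradient i = (287.62 − 286.67) / 190 = 0.95 / 190 = 0.005000
K = 0.00650 cm/s × 864 = 5.616 m/d
Specific discharge q = 5.616 × 0.005000 = 0.02808 m/d
v_s = q/n_e = 0.02808/0.05 = 0.5616 m/d
t = L / v = 307 / 0.5616 = 546.7 d
   = 546.7 / 365 = 1.50 yr

1.50 years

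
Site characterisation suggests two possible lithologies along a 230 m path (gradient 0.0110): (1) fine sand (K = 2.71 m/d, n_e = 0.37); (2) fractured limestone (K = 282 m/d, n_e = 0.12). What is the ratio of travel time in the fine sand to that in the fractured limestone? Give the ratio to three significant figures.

Unit 1 (fine sand): v = 2.71×0.011/0.37 = 0.08057 m/d, t = 230/0.08057 = 2855 d
Unit 2 (fractured limestone): v = 282×0.011/0.12 = 25.85 m/d, t = 230/25.85 = 8.897 d
t(fine sand) / t(fractured limestone) = 2855/8.897 = 321

321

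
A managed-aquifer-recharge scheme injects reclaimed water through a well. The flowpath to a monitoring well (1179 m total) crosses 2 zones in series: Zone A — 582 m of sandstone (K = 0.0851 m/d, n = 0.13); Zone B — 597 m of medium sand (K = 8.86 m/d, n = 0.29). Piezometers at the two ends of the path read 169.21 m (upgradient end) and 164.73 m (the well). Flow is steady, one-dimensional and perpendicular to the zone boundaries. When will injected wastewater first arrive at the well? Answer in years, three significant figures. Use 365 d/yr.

Total head drop ΔH = 169.21 − 164.73 = 4.48 m
Continuity: the same q passes through each zone, so ΔH = q·Σ(L_j/K_j) — the zones act as resistances in series.
Σ(L/K) = 582/0.0851 + 597/8.86 = 6839 + 67.38 = 6906 d
q = ΔH / Σ(L/K) = 4.48 / 6906 = 6.487e-4 m/d (same in every zone)
Zone A: v = q/n = 6.487e-4/0.13 = 0.004990 m/d → t_A = 582/0.004990 = 116600 d
Zone B: v = q/n = 6.487e-4/0.29 = 0.002237 m/d → t_B = 597/0.002237 = 266900 d
Total t = 116600 + 266900 = 383500 d
   = 383500 / 365 = 1050 yr

1050 years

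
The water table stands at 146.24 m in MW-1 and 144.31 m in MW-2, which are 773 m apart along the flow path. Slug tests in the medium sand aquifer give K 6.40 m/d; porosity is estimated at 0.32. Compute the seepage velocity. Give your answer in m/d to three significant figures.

Hydraulic gradient i = (146.24 − 144.31) / 773 = 1.93 / 773 = 0.002497
q = Ki = 6.40 × 0.002497 = 0.01598 m/d
Average linear velocity = 0.01598 / 0.32 = 0.04994 m/d

0.0499 m/d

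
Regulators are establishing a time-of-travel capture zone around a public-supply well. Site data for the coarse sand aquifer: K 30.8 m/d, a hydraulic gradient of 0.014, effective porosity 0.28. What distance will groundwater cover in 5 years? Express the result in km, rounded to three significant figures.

Specific discharge q = 30.8 × 0.014 = 0.4312 m/d
Seepage velocity v = q / n = 0.4312 / 0.28 = 1.540 m/d
T = 5 yr × 365 = 1825 d
L = v × T = 1.540 × 1825 = 2811 m
   = 2.81 km

2.81 km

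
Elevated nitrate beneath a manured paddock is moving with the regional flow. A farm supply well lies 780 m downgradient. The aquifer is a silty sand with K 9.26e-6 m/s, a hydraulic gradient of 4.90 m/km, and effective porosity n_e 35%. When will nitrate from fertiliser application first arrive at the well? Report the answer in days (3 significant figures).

69600 days

K = 9.26e-6 m/s × 86400 s/d = 0.8001 m/d
q = Ki = 0.8001 × 0.0049 = 0.003920 m/d
v = Ki/n = 0.8001·0.0049/0.35 = 0.01120 m/d
t = L / v = 780 / 0.01120 = 69640 d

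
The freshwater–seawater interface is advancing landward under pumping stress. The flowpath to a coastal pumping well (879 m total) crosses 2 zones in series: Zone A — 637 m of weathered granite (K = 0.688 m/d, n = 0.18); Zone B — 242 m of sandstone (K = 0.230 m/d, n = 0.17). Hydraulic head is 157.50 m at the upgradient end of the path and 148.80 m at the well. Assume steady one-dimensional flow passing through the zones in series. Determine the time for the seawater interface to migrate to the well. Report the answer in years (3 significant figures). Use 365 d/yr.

97.0 years

Total head drop ΔH = 157.50 − 148.80 = 8.70 m
Continuity: the same q passes through each zone, so ΔH = q·Σ(L_j/K_j) — the zones act as resistances in series.
Σ(L/K) = 637/0.688 + 242/0.230 = 925.9 + 1052 = 1978 d
q = ΔH / Σ(L/K) = 8.70 / 1978 = 0.004398 m/d (same in every zone)
Zone A: v = q/n = 0.004398/0.18 = 0.02443 m/d → t_A = 637/0.02443 = 26070 d
Zone B: v = q/n = 0.004398/0.17 = 0.02587 m/d → t_B = 242/0.02587 = 9354 d
Total t = 26070 + 9354 = 35420 d
   = 35420 / 365 = 97.0 yr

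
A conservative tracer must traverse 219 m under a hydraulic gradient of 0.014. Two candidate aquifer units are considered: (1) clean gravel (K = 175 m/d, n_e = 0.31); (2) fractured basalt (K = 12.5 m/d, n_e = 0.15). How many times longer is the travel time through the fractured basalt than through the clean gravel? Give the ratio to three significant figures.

Unit 1 (clean gravel): v = 175×0.014/0.31 = 7.903 m/d, t = 219/7.903 = 27.71 d
Unit 2 (fractured basalt): v = 12.5×0.014/0.15 = 1.167 m/d, t = 219/1.167 = 187.7 d
t(fractured basalt) / t(clean gravel) = 187.7/27.71 = 6.77

6.77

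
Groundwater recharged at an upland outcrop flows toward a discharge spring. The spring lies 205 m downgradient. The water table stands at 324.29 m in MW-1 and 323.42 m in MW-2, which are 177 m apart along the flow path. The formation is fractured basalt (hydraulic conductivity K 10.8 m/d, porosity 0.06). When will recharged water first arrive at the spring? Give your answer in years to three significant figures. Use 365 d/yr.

Hydraulic gradient i = (324.29 − 323.42) / 177 = 0.87 / 177 = 0.004915
q = Ki = 10.8 × 0.004915 = 0.05308 m/d
v_s = q/n_e = 0.05308/0.06 = 0.8847 m/d
t = L / v = 205 / 0.8847 = 231.7 d
   = 231.7 / 365 = 0.635 yr

0.635 years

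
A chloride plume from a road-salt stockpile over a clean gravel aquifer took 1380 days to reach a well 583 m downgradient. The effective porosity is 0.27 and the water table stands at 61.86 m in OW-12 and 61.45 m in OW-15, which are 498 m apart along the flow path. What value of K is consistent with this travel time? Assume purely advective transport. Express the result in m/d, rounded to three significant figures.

Hydraulic gradient i = (61.86 − 61.45) / 498 = 0.41 / 498 = 8.233e-4
v = L / t = 583 / 1380 = 0.4225 m/d
K = v · n / i = 0.4225 × 0.27 / 8.233e-4 = 139 m/d

139 m/d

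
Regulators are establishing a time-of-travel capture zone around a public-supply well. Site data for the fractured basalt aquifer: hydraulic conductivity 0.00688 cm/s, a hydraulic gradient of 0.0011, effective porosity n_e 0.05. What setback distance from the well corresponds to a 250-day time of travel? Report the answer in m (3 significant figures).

K = 0.00688 cm/s × 864 = 5.944 m/d
Darcy flux q = K·i = 5.944 × 0.0011 = 0.006539 m/d
v_s = q/n_e = 0.006539/0.05 = 0.1308 m/d
L = v × T = 0.1308 × 250 = 32.69 m

32.7 m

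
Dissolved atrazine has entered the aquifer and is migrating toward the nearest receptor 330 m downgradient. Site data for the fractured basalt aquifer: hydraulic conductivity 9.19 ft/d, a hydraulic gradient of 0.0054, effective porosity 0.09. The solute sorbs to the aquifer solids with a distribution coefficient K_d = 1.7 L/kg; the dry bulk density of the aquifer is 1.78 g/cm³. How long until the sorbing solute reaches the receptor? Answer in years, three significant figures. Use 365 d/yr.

K = 9.19 ft/d × 0.3048 = 2.801 m/d
Darcy flux q = K·i = 2.801 × 0.0054 = 0.01513 m/d
v_s = q/n_e = 0.01513/0.09 = 0.1681 m/d
Retardation R = 1 + ρ_b·K_d/n = 1 + 1.78×1.7/0.09 = 34.62
Contaminant velocity v_c = v/R = 0.1681/34.62 = 0.004854 m/d
t = L/v_c = 330/0.004854 = 67980 d
   = 67980/365 = 186 yr

186 years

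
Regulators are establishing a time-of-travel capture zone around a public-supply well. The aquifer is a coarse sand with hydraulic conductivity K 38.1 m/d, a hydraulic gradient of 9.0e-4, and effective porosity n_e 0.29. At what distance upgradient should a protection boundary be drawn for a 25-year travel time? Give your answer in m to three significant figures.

q = Ki = 38.1 × 9.0e-4 = 0.03429 m/d
Seepage velocity v = q / n = 0.03429 / 0.29 = 0.1182 m/d
T = 25 yr × 365 = 9125 d
L = v × T = 0.1182 × 9125 = 1079 m

1080 m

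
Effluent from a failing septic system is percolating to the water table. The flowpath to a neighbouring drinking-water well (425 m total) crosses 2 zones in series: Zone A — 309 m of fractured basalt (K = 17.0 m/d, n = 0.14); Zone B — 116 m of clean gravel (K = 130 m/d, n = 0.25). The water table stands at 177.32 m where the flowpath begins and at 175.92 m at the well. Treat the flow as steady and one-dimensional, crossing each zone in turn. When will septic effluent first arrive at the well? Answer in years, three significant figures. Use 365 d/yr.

2.70 years

Total head drop ΔH = 177.32 − 175.92 = 1.40 m
Steady 1-D flow in series ⇒ the Darcy flux q is identical in every zone and the zone head losses add (resistances L/K in series).
Σ(L/K) = 309/17.0 + 116/130 = 18.18 + 0.8923 = 19.07 d
q = ΔH / Σ(L/K) = 1.40 / 19.07 = 0.07342 m/d (same in every zone)
Zone A: v = q/n = 0.07342/0.14 = 0.5244 m/d → t_A = 309/0.5244 = 589.2 d
Zone B: v = q/n = 0.07342/0.25 = 0.2937 m/d → t_B = 116/0.2937 = 395.0 d
Total t = 589.2 + 395.0 = 984.2 d
   = 984.2 / 365 = 2.70 yr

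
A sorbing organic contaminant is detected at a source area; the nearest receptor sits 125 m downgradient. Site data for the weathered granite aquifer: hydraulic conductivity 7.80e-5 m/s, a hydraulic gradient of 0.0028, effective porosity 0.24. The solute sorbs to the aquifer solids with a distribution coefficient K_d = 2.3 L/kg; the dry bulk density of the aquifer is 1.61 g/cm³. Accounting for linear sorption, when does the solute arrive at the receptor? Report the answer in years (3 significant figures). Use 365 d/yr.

71.6 years

K = 7.80e-5 m/s × 86400 s/d = 6.739 m/d
Specific discharge q = 6.739 × 0.0028 = 0.01887 m/d
Average linear velocity = 0.01887 / 0.24 = 0.07862 m/d
Retardation R = 1 + ρ_b·K_d/n = 1 + 1.61×2.3/0.24 = 16.43
Contaminant velocity v_c = v/R = 0.07862/16.43 = 0.004786 m/d
t = L/v_c = 125/0.004786 = 26120 d
   = 26120/365 = 71.6 yr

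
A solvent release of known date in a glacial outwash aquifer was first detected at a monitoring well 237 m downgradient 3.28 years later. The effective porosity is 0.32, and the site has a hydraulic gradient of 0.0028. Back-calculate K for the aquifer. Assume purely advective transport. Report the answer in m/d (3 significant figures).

22.6 m/d

t = 3.28 years = 1197 d
v = L / t = 237 / 1197 = 0.1980 m/d
K = v · n / i = 0.1980 × 0.32 / 0.0028 = 22.6 m/d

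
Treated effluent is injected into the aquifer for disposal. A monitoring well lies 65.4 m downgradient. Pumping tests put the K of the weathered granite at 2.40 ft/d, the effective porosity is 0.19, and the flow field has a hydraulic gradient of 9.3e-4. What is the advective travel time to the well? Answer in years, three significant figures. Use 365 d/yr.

K = 2.40 ft/d × 0.3048 = 0.7315 m/d
q = Ki = 0.7315 × 9.3e-4 = 6.803e-4 m/d
v_s = q/n_e = 6.803e-4/0.19 = 0.003581 m/d
t = L / v = 65.4 / 0.003581 = 18270 d
   = 18270 / 365 = 50.0 yr

50.0 years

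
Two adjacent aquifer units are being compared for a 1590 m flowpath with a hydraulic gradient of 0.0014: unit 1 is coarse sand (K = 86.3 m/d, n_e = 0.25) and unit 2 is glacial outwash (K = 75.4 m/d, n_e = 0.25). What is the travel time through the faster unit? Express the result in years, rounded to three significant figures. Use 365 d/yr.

Unit 1 (coarse sand): v = 86.3×0.0014/0.25 = 0.4833 m/d, t = 1590/0.4833 = 3290 d
Unit 2 (glacial outwash): v = 75.4×0.0014/0.25 = 0.4222 m/d, t = 1590/0.4222 = 3766 d
Faster: 3290 d / 365 = 9.01 yr

9.01 years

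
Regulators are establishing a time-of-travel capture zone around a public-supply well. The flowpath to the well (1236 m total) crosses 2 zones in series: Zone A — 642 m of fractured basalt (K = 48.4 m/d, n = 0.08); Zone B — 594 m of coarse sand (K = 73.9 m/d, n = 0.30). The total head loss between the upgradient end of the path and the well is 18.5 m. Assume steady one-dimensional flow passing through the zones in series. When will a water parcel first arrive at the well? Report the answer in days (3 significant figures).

Continuity: the same q passes through each zone, so ΔH = q·Σ(L_j/K_j) — the zones act as resistances in series.
Σ(L/K) = 642/48.4 + 594/73.9 = 13.26 + 8.038 = 21.30 d
q = ΔH / Σ(L/K) = 18.5 / 21.30 = 0.8684 m/d (same in every zone)
Zone A: v = q/n = 0.8684/0.08 = 10.86 m/d → t_A = 642/10.86 = 59.14 d
Zone B: v = q/n = 0.8684/0.30 = 2.895 m/d → t_B = 594/2.895 = 205.2 d
Total t = 59.14 + 205.2 = 264.3 d

264 days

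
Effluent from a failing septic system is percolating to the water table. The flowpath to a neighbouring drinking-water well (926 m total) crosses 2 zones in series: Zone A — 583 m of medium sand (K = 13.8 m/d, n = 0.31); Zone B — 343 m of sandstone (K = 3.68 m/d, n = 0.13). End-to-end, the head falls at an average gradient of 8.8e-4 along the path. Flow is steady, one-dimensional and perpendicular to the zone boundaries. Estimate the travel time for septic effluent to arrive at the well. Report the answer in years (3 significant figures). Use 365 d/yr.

103 years

Continuity: the same q passes through each zone, so ΔH = q·Σ(L_j/K_j) — the zones act as resistances in series.
Σ(L/K) = 583/13.8 + 343/3.68 = 42.25 + 93.21 = 135.5 d
K_eq = L_total / Σ(L/K) = 926 / 135.5 = 6.836 m/d
q = K_eq · i = 6.836 × 8.8e-4 = 0.006016 m/d (same in every zone)
Zone A: v = q/n = 0.006016/0.31 = 0.01941 m/d → t_A = 583/0.01941 = 30040 d
Zone B: v = q/n = 0.006016/0.13 = 0.04628 m/d → t_B = 343/0.04628 = 7412 d
Total t = 30040 + 7412 = 37450 d
   = 37450 / 365 = 103 yr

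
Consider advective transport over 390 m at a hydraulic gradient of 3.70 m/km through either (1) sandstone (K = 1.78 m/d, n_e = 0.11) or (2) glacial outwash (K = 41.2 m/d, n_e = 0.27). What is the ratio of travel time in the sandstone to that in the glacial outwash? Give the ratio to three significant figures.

Unit 1 (sandstone): v = 1.78×0.0037/0.11 = 0.05987 m/d, t = 390/0.05987 = 6514 d
Unit 2 (glacial outwash): v = 41.2×0.0037/0.27 = 0.5646 m/d, t = 390/0.5646 = 690.8 d
t(sandstone) / t(glacial outwash) = 6514/690.8 = 9.43

9.43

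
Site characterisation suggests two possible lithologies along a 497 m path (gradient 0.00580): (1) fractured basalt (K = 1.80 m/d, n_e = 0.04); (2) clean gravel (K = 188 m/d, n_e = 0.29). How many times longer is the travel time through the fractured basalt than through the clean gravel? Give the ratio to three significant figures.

Unit 1 (fractured basalt): v = 1.80×0.0058/0.04 = 0.2610 m/d, t = 497/0.2610 = 1904 d
Unit 2 (clean gravel): v = 188×0.0058/0.29 = 3.760 m/d, t = 497/3.760 = 132.2 d
t(fractured basalt) / t(clean gravel) = 1904/132.2 = 14.4

14.4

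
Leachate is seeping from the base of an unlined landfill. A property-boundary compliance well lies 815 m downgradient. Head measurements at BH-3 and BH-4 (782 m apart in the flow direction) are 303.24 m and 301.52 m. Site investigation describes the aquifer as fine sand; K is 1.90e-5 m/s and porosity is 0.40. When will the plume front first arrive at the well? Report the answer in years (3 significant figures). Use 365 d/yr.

247 years

Hydraulic gradient i = (303.24 − 301.52) / 782 = 1.72 / 782 = 0.002199
K = 1.90e-5 m/s × 86400 s/d = 1.642 m/d
Specific discharge q = 1.642 × 0.002199 = 0.003611 m/d
Seepage velocity v = q / n = 0.003611 / 0.40 = 0.009027 m/d
t = L / v = 815 / 0.009027 = 90290 d
   = 90290 / 365 = 247 yr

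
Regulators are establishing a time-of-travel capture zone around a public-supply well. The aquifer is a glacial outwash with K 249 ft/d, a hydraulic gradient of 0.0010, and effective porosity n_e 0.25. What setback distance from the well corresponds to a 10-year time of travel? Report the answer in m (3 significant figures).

K = 249 ft/d × 0.3048 = 75.90 m/d
Specific discharge q = 75.90 × 0.0010 = 0.07590 m/d
Average linear velocity = 0.07590 / 0.25 = 0.3036 m/d
T = 10 yr × 365 = 3650 d
L = v × T = 0.3036 × 3650 = 1108 m

1110 m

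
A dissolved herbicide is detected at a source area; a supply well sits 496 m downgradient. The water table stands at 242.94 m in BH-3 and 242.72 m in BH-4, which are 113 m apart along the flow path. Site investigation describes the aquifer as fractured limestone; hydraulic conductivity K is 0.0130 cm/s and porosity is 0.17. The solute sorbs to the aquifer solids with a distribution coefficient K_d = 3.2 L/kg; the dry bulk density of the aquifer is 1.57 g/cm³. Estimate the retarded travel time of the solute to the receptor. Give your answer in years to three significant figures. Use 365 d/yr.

323 years

Hydraulic gradient i = (242.94 − 242.72) / 113 = 0.22 / 113 = 0.001947
K = 0.0130 cm/s × 864 = 11.23 m/d
Specific discharge q = 11.23 × 0.001947 = 0.02187 m/d
Average linear velocity = 0.02187 / 0.17 = 0.1286 m/d
Retardation R = 1 + ρ_b·K_d/n = 1 + 1.57×3.2/0.17 = 30.55
Contaminant velocity v_c = v/R = 0.1286/30.55 = 0.004210 m/d
t = L/v_c = 496/0.004210 = 117800 d
   = 117800/365 = 323 yr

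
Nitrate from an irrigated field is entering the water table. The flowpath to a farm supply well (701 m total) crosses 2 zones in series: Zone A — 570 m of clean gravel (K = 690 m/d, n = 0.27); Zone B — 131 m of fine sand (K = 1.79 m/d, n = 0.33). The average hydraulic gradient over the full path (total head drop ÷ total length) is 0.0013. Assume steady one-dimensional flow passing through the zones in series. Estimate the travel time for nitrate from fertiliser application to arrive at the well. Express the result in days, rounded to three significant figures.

16000 days

Continuity: the same q passes through each zone, so ΔH = q·Σ(L_j/K_j) — the zones act as resistances in series.
Σ(L/K) = 570/690 + 131/1.79 = 0.8261 + 73.18 = 74.01 d
K_eq = L_total / Σ(L/K) = 701 / 74.01 = 9.472 m/d
q = K_eq · i = 9.472 × 0.0013 = 0.01231 m/d (same in every zone)
Zone A: v = q/n = 0.01231/0.27 = 0.04560 m/d → t_A = 570/0.04560 = 12500 d
Zone B: v = q/n = 0.01231/0.33 = 0.03731 m/d → t_B = 131/0.03731 = 3511 d
Total t = 12500 + 3511 = 16010 d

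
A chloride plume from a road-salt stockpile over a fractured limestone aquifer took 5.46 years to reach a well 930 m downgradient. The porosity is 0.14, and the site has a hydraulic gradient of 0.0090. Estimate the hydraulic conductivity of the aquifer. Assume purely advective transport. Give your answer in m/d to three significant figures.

t = 5.46 years = 1993 d
v = L / t = 930 / 1993 = 0.4667 m/d
K = v · n / i = 0.4667 × 0.14 / 0.0090 = 7.26 m/d

7.26 m/d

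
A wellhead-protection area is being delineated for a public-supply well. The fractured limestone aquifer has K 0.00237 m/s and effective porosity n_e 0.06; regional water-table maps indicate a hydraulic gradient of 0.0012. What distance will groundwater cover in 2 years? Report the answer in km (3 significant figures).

2.99 km

K = 0.00237 m/s × 86400 s/d = 204.8 m/d
q = Ki = 204.8 × 0.0012 = 0.2457 m/d
v_s = q/n_e = 0.2457/0.06 = 4.095 m/d
T = 2 yr × 365 = 730 d
L = v × T = 4.095 × 730 = 2990 m
   = 2.99 km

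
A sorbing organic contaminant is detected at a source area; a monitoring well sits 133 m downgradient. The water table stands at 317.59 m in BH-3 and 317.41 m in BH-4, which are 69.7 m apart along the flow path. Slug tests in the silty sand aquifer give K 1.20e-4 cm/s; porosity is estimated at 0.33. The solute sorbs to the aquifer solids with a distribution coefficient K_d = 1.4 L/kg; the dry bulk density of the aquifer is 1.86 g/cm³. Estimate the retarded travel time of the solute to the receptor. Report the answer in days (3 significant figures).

1.46e6 days

Hydraulic gradient i = (317.59 − 317.41) / 69.7 = 0.18 / 69.7 = 0.002582
K = 1.20e-4 cm/s × 864 = 0.1037 m/d
Specific discharge q = 0.1037 × 0.002582 = 2.678e-4 m/d
v = Ki/n = 0.1037·0.002582/0.33 = 8.114e-4 m/d
Retardation R = 1 + ρ_b·K_d/n = 1 + 1.86×1.4/0.33 = 8.891
Contaminant velocity v_c = v/R = 8.114e-4/8.891 = 9.126e-5 m/d
t = L/v_c = 133/9.126e-5 = 1.457e6 d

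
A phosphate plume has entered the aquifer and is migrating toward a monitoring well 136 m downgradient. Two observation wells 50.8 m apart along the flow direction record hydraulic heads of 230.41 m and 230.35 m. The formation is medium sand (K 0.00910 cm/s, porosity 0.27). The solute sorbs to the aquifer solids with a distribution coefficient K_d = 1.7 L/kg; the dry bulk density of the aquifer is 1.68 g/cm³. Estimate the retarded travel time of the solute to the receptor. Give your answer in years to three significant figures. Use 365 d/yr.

Hydraulic gradient i = (230.41 − 230.35) / 50.8 = 0.06 / 50.8 = 0.001181
K = 0.00910 cm/s × 864 = 7.862 m/d
Darcy flux q = K·i = 7.862 × 0.001181 = 0.009286 m/d
v_s = q/n_e = 0.009286/0.27 = 0.03439 m/d
Retardation R = 1 + ρ_b·K_d/n = 1 + 1.68×1.7/0.27 = 11.58
Contaminant velocity v_c = v/R = 0.03439/11.58 = 0.002971 m/d
t = L/v_c = 136/0.002971 = 45780 d
   = 45780/365 = 125 yr

125 years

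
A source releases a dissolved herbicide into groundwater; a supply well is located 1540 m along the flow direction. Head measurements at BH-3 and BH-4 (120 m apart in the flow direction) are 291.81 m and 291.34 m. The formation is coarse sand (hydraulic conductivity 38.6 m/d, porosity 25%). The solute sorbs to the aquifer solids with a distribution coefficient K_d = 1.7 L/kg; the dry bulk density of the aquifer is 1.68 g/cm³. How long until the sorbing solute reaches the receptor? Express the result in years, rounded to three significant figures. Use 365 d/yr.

Hydraulic gradient i = (291.81 − 291.34) / 120 = 0.47 / 120 = 0.003917
Specific discharge q = 38.6 × 0.003917 = 0.1512 m/d
v = Ki/n = 38.6·0.003917/0.25 = 0.6047 m/d
Retardation R = 1 + ρ_b·K_d/n = 1 + 1.68×1.7/0.25 = 12.42
Contaminant velocity v_c = v/R = 0.6047/12.42 = 0.04867 m/d
t = L/v_c = 1540/0.04867 = 31640 d
   = 31640/365 = 86.7 yr

86.7 years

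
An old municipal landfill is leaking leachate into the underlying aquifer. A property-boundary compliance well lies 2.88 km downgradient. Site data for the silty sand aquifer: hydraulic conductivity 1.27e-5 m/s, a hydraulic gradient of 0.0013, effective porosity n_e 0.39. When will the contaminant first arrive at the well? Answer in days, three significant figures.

K = 1.27e-5 m/s × 86400 s/d = 1.097 m/d
Specific discharge q = 1.097 × 0.0013 = 0.001426 m/d
v_s = q/n_e = 0.001426/0.39 = 0.003658 m/d
L = 2.88 km = 2880 m
t = L / v = 2880 / 0.003658 = 787400 d

787000 days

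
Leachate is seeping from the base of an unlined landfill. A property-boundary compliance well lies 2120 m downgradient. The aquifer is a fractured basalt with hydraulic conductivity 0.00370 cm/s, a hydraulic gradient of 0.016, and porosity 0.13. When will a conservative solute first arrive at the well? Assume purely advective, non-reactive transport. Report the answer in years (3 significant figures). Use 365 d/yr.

14.8 years

K = 0.00370 cm/s × 864 = 3.197 m/d
q = Ki = 3.197 × 0.016 = 0.05115 m/d
v_s = q/n_e = 0.05115/0.13 = 0.3935 m/d
t = L / v = 2120 / 0.3935 = 5388 d
   = 5388 / 365 = 14.8 yr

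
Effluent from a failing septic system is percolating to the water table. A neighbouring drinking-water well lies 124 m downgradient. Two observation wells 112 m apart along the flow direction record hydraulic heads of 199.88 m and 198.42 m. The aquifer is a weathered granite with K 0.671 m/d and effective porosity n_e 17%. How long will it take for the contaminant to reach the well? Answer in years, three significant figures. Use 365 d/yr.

6.60 years

Hydraulic gradient i = (199.88 − 198.42) / 112 = 1.46 / 112 = 0.01304
Darcy flux q = K·i = 0.671 × 0.01304 = 0.008747 m/d
v = Ki/n = 0.671·0.01304/0.17 = 0.05145 m/d
t = L / v = 124 / 0.05145 = 2410 d
   = 2410 / 365 = 6.60 yr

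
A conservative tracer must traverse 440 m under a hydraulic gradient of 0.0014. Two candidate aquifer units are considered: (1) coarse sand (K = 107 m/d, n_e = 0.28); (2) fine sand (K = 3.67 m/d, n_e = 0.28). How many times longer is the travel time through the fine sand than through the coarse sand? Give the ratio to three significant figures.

Unit 1 (coarse sand): v = 107×0.0014/0.28 = 0.5350 m/d, t = 440/0.5350 = 822.4 d
Unit 2 (fine sand): v = 3.67×0.0014/0.28 = 0.01835 m/d, t = 440/0.01835 = 23980 d
t(fine sand) / t(coarse sand) = 23980/822.4 = 29.2

29.2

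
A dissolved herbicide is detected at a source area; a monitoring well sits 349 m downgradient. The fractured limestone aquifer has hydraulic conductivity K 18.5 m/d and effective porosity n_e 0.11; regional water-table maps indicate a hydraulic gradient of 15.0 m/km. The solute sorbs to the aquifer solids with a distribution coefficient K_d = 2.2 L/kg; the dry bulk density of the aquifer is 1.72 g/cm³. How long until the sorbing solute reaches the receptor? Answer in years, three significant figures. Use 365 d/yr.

13.4 years

q = Ki = 18.5 × 0.015 = 0.2775 m/d
Seepage velocity v = q / n = 0.2775 / 0.11 = 2.523 m/d
Retardation R = 1 + ρ_b·K_d/n = 1 + 1.72×2.2/0.11 = 35.40
Contaminant velocity v_c = v/R = 2.523/35.40 = 0.07126 m/d
t = L/v_c = 349/0.07126 = 4897 d
   = 4897/365 = 13.4 yr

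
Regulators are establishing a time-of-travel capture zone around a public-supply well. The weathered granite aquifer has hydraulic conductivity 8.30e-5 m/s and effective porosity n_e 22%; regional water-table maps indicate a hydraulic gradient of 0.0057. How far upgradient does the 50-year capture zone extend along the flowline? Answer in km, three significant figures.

3.39 km

K = 8.30e-5 m/s × 86400 s/d = 7.171 m/d
Darcy flux q = K·i = 7.171 × 0.0057 = 0.04088 m/d
Average linear velocity = 0.04088 / 0.22 = 0.1858 m/d
T = 50 yr × 365 = 18250 d
L = v × T = 0.1858 × 18250 = 3391 m
   = 3.39 km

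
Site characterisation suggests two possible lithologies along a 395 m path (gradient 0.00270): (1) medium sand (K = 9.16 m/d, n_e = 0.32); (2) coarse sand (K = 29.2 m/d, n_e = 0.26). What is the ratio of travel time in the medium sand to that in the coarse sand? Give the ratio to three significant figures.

Unit 1 (medium sand): v = 9.16×0.0027/0.32 = 0.07729 m/d, t = 395/0.07729 = 5111 d
Unit 2 (coarse sand): v = 29.2×0.0027/0.26 = 0.3032 m/d, t = 395/0.3032 = 1303 d
t(medium sand) / t(coarse sand) = 5111/1303 = 3.92

3.92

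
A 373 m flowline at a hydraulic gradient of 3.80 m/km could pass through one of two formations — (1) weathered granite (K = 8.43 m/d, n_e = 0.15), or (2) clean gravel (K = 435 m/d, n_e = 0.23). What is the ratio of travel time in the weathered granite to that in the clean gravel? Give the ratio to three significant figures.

33.7

Unit 1 (weathered granite): v = 8.43×0.0038/0.15 = 0.2136 m/d, t = 373/0.2136 = 1747 d
Unit 2 (clean gravel): v = 435×0.0038/0.23 = 7.187 m/d, t = 373/7.187 = 51.90 d
t(weathered granite) / t(clean gravel) = 1747/51.90 = 33.7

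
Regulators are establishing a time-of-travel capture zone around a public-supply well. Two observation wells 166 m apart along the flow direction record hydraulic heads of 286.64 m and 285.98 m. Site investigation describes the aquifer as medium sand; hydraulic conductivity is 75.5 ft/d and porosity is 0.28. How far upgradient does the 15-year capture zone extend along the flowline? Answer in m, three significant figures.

1790 m

Hydraulic gradient i = (286.64 − 285.98) / 166 = 0.66 / 166 = 0.003976
K = 75.5 ft/d × 0.3048 = 23.01 m/d
Specific discharge q = 23.01 × 0.003976 = 0.09150 m/d
v_s = q/n_e = 0.09150/0.28 = 0.3268 m/d
T = 15 yr × 365 = 5475 d
L = v × T = 0.3268 × 5475 = 1789 m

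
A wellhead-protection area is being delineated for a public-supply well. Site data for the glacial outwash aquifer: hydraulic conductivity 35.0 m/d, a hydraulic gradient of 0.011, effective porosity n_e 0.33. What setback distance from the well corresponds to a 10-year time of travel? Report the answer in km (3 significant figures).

4.26 km

Darcy flux q = K·i = 35.0 × 0.011 = 0.3850 m/d
v_s = q/n_e = 0.3850/0.33 = 1.167 m/d
T = 10 yr × 365 = 3650 d
L = v × T = 1.167 × 3650 = 4258 m
   = 4.26 km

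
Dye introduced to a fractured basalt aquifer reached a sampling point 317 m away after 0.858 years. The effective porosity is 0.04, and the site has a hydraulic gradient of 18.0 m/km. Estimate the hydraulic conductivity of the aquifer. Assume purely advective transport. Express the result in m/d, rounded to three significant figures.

t = 0.858 years = 313.2 d
v = L / t = 317 / 313.2 = 1.012 m/d
K = v · n / i = 1.012 × 0.04 / 0.018 = 2.25 m/d

2.25 m/d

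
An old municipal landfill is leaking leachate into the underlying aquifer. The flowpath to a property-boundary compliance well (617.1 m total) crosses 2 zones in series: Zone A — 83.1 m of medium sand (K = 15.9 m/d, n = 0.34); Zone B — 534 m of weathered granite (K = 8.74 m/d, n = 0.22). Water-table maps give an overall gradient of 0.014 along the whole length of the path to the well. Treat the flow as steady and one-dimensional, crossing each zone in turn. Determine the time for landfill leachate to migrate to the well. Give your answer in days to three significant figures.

1120 days

Continuity: the same q passes through each zone, so ΔH = q·Σ(L_j/K_j) — the zones act as resistances in series.
Σ(L/K) = 83.1/15.9 + 534/8.74 = 5.226 + 61.10 = 66.32 d
K_eq = L_total / Σ(L/K) = 617.1 / 66.32 = 9.304 m/d
q = K_eq · i = 9.304 × 0.014 = 0.1303 m/d (same in every zone)
Zone A: v = q/n = 0.1303/0.34 = 0.3831 m/d → t_A = 83.1/0.3831 = 216.9 d
Zone B: v = q/n = 0.1303/0.22 = 0.5921 m/d → t_B = 534/0.5921 = 901.9 d
Total t = 216.9 + 901.9 = 1119 d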